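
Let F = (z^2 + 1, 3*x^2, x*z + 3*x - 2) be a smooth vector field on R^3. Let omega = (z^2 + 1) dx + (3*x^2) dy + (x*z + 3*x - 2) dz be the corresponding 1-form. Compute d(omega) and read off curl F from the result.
d(omega) = (0) dy ∧ dz + (z - 3) dz ∧ dx + (6*x) dx ∧ dy; curl F = (0, z - 3, 6*x)

d omega = sum_{i<j} (∂f_j/∂x_i - ∂f_i/∂x_j) dx_i ∧ dx_j. Under the identification (dy ∧ dz, dz ∧ dx, dx ∧ dy) ↔ (e_x, e_y, e_z), the coefficients are exactly the components of curl F. Compute:
  ∂R/∂y - ∂Q/∂z = (0) - (0) = 0
  ∂P/∂z - ∂R/∂x = (2*z) - (z + 3) = z - 3
  ∂Q/∂x - ∂P/∂y = (6*x) - (0) = 6*x.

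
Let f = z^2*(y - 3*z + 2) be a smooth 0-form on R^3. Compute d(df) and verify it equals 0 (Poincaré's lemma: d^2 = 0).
d(df) = 0

Step 1: df = sum_i (∂f/∂x_i) dx_i = (0) dx + (z^2) dy + (z*(2*y - 9*z + 4)) dz.
Step 2: Apply d again. Using the 1-form formula, the coefficient of dx ∧ dy in d(df) is ∂^2 f/∂x ∂y - ∂^2 f/∂y ∂x = (0) - (0) = 0 (equality of mixed partials for smooth f).
Similarly for dx ∧ dz and dy ∧ dz — all coefficients vanish. So d(df) = 0.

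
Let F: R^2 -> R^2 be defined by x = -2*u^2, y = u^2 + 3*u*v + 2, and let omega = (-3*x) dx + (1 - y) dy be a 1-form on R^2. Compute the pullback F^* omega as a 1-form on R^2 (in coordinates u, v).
F^* omega = (-26*u^3 - 9*u^2*v - 9*u*v^2 - 2*u - 3*v) du + (3*u*(-u^2 - 3*u*v - 1)) dv

Using F^*(f dg) = (f ∘ F) d(g ∘ F), substitute each coordinate x_i by F_i(u, v) in f_i, and replace dx_i by d F_i = (∂F_i/∂u) du + (∂F_i/∂v) dv.
  For the x component: f_1(F) = 6*u^2; d F_1 = (-4*u) du + (0) dv
  For the y component: f_2(F) = -u^2 - 3*u*v - 1; d F_2 = (2*u + 3*v) du + (3*u) dv
Combining and collecting du, dv coefficients:
  coeff of du: -26*u^3 - 9*u^2*v - 9*u*v^2 - 2*u - 3*v
  coeff of dv: 3*u*(-u^2 - 3*u*v - 1)
F^* omega = (-26*u^3 - 9*u^2*v - 9*u*v^2 - 2*u - 3*v) du + (3*u*(-u^2 - 3*u*v - 1)) dv.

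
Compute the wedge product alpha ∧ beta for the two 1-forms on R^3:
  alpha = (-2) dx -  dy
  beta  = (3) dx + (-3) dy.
alpha ∧ beta = (9) dx ∧ dy

Distribute the wedge, using dx_i ∧ dx_j = -dx_j ∧ dx_i and dx_i ∧ dx_i = 0. For each pair (i, j) with i < j, the coefficient of dx_i ∧ dx_j in alpha ∧ beta is (alpha_i * beta_j - alpha_j * beta_i). Collecting: alpha ∧ beta = (9) dx ∧ dy.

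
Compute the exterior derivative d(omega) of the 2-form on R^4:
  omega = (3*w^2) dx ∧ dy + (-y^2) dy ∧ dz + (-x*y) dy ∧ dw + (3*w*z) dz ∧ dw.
d(omega) = (6*w - y) dx ∧ dy ∧ dw

For a 2-form omega = sum_{i<j} g_{ij} dx_i ∧ dx_j, the exterior derivative is
  d(omega) = sum_{i<j} d(g_{ij}) ∧ dx_i ∧ dx_j = sum_{i<j, k} (∂g_{ij}/∂x_k) dx_k ∧ dx_i ∧ dx_j.
Expand each term, using dx_k ∧ dx_i ∧ dx_j = sgn(permutation) dx_{(a)} ∧ dx_{(b)} ∧ dx_{(c)} with (a < b < c) sorted:
  d(3*w^2) includes (∂/∂w)(3*w^2) dw = (6*w) dw, which multiplied by dx ∧ dy gives (6*w) dx ∧ dy ∧ dw
  d(-x*y) includes (∂/∂x)(-x*y) dx = (-y) dx, which multiplied by dy ∧ dw gives (-y) dx ∧ dy ∧ dw
Collecting like 3-forms: d(omega) = (6*w - y) dx ∧ dy ∧ dw.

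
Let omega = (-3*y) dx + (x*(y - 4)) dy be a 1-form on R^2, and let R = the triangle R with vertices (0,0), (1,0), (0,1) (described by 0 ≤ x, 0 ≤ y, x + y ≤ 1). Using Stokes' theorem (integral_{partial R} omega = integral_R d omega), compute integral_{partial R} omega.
integral_(partial R) omega = -1/3

Stokes: integral_partial_R omega = integral_R d omega with d omega = (∂Q/∂x - ∂P/∂y) dx ∧ dy.
  ∂Q/∂x = y - 4
  ∂P/∂y = -3
  integrand = ∂Q/∂x - ∂P/∂y = y - 1.
Integrating over R: integral_0^1 integral_0^{1-x} (y - 1) dy dx = -1/3.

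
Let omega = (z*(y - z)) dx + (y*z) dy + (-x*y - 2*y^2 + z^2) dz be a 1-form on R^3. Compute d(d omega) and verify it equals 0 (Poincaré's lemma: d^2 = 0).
d(d omega) = 0

Step 1: d omega = sum_{i<j} (∂f_j/∂x_i - ∂f_i/∂x_j) dx_i ∧ dx_j:
  coeff of dx ∧ dy: -z
  coeff of dx ∧ dz: -2*y + 2*z
  coeff of dy ∧ dz: -x - 5*y
Step 2: Apply d again to each 2-form coefficient. The only possible 3-form in R^3 is dx ∧ dy ∧ dz, with coefficient
  ∂(coeff of dy∧dz)/∂x - ∂(coeff of dx∧dz)/∂y + ∂(coeff of dx∧dy)/∂z
  = ∂/∂x (-x - 5*y) - ∂/∂y (-2*y + 2*z) + ∂/∂z (-z).
Each of these terms simplifies to sums of mixed partials that cancel in pairs. The result is 0 (by equality of mixed partials for smooth functions — Schwarz / Clairaut).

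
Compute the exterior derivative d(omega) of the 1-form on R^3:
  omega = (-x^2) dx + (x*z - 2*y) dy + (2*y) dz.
d(omega) = (z) dx ∧ dy + (2 - x) dy ∧ dz

For a 1-form omega = sum_i f_i dx_i, the exterior derivative is
  d(omega) = sum_{i < j} (∂f_j/∂x_i - ∂f_i/∂x_j) dx_i ∧ dx_j.
  coefficient of dx ∧ dy: ∂f_2/∂x - ∂f_1/∂y = ∂(x*z - 2*y)/∂x - ∂(-x^2)/∂y = z
  coefficient of dy ∧ dz: ∂f_3/∂y - ∂f_2/∂z = ∂(2*y)/∂y - ∂(x*z - 2*y)/∂z = 2 - x
Assembling: d(omega) = (z) dx ∧ dy + (2 - x) dy ∧ dz.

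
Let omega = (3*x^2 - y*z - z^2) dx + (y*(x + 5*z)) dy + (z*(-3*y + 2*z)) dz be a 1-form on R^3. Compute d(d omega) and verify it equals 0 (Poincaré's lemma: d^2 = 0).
d(d omega) = 0

Step 1: d omega = sum_{i<j} (∂f_j/∂x_i - ∂f_i/∂x_j) dx_i ∧ dx_j:
  coeff of dx ∧ dy: y + z
  coeff of dx ∧ dz: y + 2*z
  coeff of dy ∧ dz: -5*y - 3*z
Step 2: Apply d again to each 2-form coefficient. The only possible 3-form in R^3 is dx ∧ dy ∧ dz, with coefficient
  ∂(coeff of dy∧dz)/∂x - ∂(coeff of dx∧dz)/∂y + ∂(coeff of dx∧dy)/∂z
  = ∂/∂x (-5*y - 3*z) - ∂/∂y (y + 2*z) + ∂/∂z (y + z).
Each of these terms simplifies to sums of mixed partials that cancel in pairs. The result is 0 (by equality of mixed partials for smooth functions — Schwarz / Clairaut).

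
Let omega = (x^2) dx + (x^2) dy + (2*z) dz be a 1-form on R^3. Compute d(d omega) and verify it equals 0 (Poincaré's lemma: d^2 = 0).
d(d omega) = 0

Step 1: d omega = sum_{i<j} (∂f_j/∂x_i - ∂f_i/∂x_j) dx_i ∧ dx_j:
  coeff of dx ∧ dy: 2*x
  coeff of dx ∧ dz: 0
  coeff of dy ∧ dz: 0
Step 2: Apply d again to each 2-form coefficient. The only possible 3-form in R^3 is dx ∧ dy ∧ dz, with coefficient
  ∂(coeff of dy∧dz)/∂x - ∂(coeff of dx∧dz)/∂y + ∂(coeff of dx∧dy)/∂z
  = ∂/∂x (0) - ∂/∂y (0) + ∂/∂z (2*x).
Each of these terms simplifies to sums of mixed partials that cancel in pairs. The result is 0 (by equality of mixed partials for smooth functions — Schwarz / Clairaut).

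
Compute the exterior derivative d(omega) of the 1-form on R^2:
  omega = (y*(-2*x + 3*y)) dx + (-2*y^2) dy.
d(omega) = (2*x - 6*y) dx ∧ dy

For a 1-form omega = sum_i f_i dx_i, the exterior derivative is
  d(omega) = sum_{i < j} (∂f_j/∂x_i - ∂f_i/∂x_j) dx_i ∧ dx_j.
  coefficient of dx ∧ dy: ∂f_2/∂x - ∂f_1/∂y = ∂(-2*y^2)/∂x - ∂(y*(-2*x + 3*y))/∂y = 2*x - 6*y
Assembling: d(omega) = (2*x - 6*y) dx ∧ dy.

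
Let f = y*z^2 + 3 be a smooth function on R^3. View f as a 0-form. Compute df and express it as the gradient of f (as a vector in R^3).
df = (0) dx + (z^2) dy + (2*y*z) dz; grad f = (0, z^2, 2*y*z)

For a 0-form f, d f = (∂f/∂x) dx + (∂f/∂y) dy + (∂f/∂z) dz. The components of the vector representation are exactly the entries of grad f in Cartesian coordinates:
  ∂f/∂x = 0
  ∂f/∂y = z^2
  ∂f/∂z = 2*y*z.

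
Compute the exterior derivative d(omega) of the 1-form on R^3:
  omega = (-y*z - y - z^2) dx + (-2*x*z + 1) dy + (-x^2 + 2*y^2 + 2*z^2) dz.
d(omega) = (1 - z) dx ∧ dy + (-2*x + y + 2*z) dx ∧ dz + (2*x + 4*y) dy ∧ dz

For a 1-form omega = sum_i f_i dx_i, the exterior derivative is
  d(omega) = sum_{i < j} (∂f_j/∂x_i - ∂f_i/∂x_j) dx_i ∧ dx_j.
  coefficient of dx ∧ dy: ∂f_2/∂x - ∂f_1/∂y = ∂(-2*x*z + 1)/∂x - ∂(-y*z - y - z^2)/∂y = 1 - z
  coefficient of dx ∧ dz: ∂f_3/∂x - ∂f_1/∂z = ∂(-x^2 + 2*y^2 + 2*z^2)/∂x - ∂(-y*z - y - z^2)/∂z = -2*x + y + 2*z
  coefficient of dy ∧ dz: ∂f_3/∂y - ∂f_2/∂z = ∂(-x^2 + 2*y^2 + 2*z^2)/∂y - ∂(-2*x*z + 1)/∂z = 2*x + 4*y
Assembling: d(omega) = (1 - z) dx ∧ dy + (-2*x + y + 2*z) dx ∧ dz + (2*x + 4*y) dy ∧ dz.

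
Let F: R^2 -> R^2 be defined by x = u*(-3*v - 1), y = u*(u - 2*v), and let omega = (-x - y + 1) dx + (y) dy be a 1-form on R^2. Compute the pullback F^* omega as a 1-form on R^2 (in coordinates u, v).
F^* omega = (2*u^3 - 3*u^2*v + u^2 - 11*u*v^2 - 8*u*v - u - 3*v - 1) du + (u*(u^2 - 11*u*v - 3*u - 3)) dv

Using F^*(f dg) = (f ∘ F) d(g ∘ F), substitute each coordinate x_i by F_i(u, v) in f_i, and replace dx_i by d F_i = (∂F_i/∂u) du + (∂F_i/∂v) dv.
  For the x component: f_1(F) = -u^2 + 5*u*v + u + 1; d F_1 = (-3*v - 1) du + (-3*u) dv
  For the y component: f_2(F) = u*(u - 2*v); d F_2 = (2*u - 2*v) du + (-2*u) dv
Combining and collecting du, dv coefficients:
  coeff of du: 2*u^3 - 3*u^2*v + u^2 - 11*u*v^2 - 8*u*v - u - 3*v - 1
  coeff of dv: u*(u^2 - 11*u*v - 3*u - 3)
F^* omega = (2*u^3 - 3*u^2*v + u^2 - 11*u*v^2 - 8*u*v - u - 3*v - 1) du + (u*(u^2 - 11*u*v - 3*u - 3)) dv.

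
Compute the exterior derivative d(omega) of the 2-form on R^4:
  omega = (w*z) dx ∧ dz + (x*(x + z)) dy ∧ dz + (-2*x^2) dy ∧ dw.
d(omega) = (z) dx ∧ dz ∧ dw + (2*x + z) dx ∧ dy ∧ dz + (-4*x) dx ∧ dy ∧ dw

For a 2-form omega = sum_{i<j} g_{ij} dx_i ∧ dx_j, the exterior derivative is
  d(omega) = sum_{i<j} d(g_{ij}) ∧ dx_i ∧ dx_j = sum_{i<j, k} (∂g_{ij}/∂x_k) dx_k ∧ dx_i ∧ dx_j.
Expand each term, using dx_k ∧ dx_i ∧ dx_j = sgn(permutation) dx_{(a)} ∧ dx_{(b)} ∧ dx_{(c)} with (a < b < c) sorted:
  d(w*z) includes (∂/∂w)(w*z) dw = (z) dw, which multiplied by dx ∧ dz gives (z) dx ∧ dz ∧ dw
  d(x*(x + z)) includes (∂/∂x)(x*(x + z)) dx = (2*x + z) dx, which multiplied by dy ∧ dz gives (2*x + z) dx ∧ dy ∧ dz
  d(-2*x^2) includes (∂/∂x)(-2*x^2) dx = (-4*x) dx, which multiplied by dy ∧ dw gives (-4*x) dx ∧ dy ∧ dw
Collecting like 3-forms: d(omega) = (z) dx ∧ dz ∧ dw + (2*x + z) dx ∧ dy ∧ dz + (-4*x) dx ∧ dy ∧ dw.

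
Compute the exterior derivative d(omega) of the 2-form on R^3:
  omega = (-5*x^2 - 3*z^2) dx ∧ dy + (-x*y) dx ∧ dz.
d(omega) = (x - 6*z) dx ∧ dy ∧ dz

For a 2-form omega = sum_{i<j} g_{ij} dx_i ∧ dx_j, the exterior derivative is
  d(omega) = sum_{i<j} d(g_{ij}) ∧ dx_i ∧ dx_j = sum_{i<j, k} (∂g_{ij}/∂x_k) dx_k ∧ dx_i ∧ dx_j.
Expand each term, using dx_k ∧ dx_i ∧ dx_j = sgn(permutation) dx_{(a)} ∧ dx_{(b)} ∧ dx_{(c)} with (a < b < c) sorted:
  d(-5*x^2 - 3*z^2) includes (∂/∂z)(-5*x^2 - 3*z^2) dz = (-6*z) dz, which multiplied by dx ∧ dy gives (-6*z) dx ∧ dy ∧ dz
  d(-x*y) includes (∂/∂y)(-x*y) dy = (-x) dy, which multiplied by dx ∧ dz gives (x) dx ∧ dy ∧ dz
Collecting like 3-forms: d(omega) = (x - 6*z) dx ∧ dy ∧ dz.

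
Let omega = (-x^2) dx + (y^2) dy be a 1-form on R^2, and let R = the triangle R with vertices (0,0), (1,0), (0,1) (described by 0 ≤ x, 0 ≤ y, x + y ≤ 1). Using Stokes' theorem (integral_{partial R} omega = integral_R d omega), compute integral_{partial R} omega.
integral_(partial R) omega = 0

Stokes: integral_partial_R omega = integral_R d omega with d omega = (∂Q/∂x - ∂P/∂y) dx ∧ dy.
  ∂Q/∂x = 0
  ∂P/∂y = 0
  integrand = ∂Q/∂x - ∂P/∂y = 0.
Integrating over R: integral_0^1 integral_0^{1-x} (0) dy dx = 0.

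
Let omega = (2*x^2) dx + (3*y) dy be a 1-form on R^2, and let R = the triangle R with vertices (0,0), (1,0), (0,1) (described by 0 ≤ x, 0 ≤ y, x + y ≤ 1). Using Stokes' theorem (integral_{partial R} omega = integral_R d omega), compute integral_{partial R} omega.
integral_(partial R) omega = 0

Stokes: integral_partial_R omega = integral_R d omega with d omega = (∂Q/∂x - ∂P/∂y) dx ∧ dy.
  ∂Q/∂x = 0
  ∂P/∂y = 0
  integrand = ∂Q/∂x - ∂P/∂y = 0.
Integrating over R: integral_0^1 integral_0^{1-x} (0) dy dx = 0.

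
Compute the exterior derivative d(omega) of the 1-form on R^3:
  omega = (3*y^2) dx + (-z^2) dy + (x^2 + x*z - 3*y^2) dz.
d(omega) = (-6*y) dx ∧ dy + (2*x + z) dx ∧ dz + (-6*y + 2*z) dy ∧ dz

For a 1-form omega = sum_i f_i dx_i, the exterior derivative is
  d(omega) = sum_{i < j} (∂f_j/∂x_i - ∂f_i/∂x_j) dx_i ∧ dx_j.
  coefficient of dx ∧ dy: ∂f_2/∂x - ∂f_1/∂y = ∂(-z^2)/∂x - ∂(3*y^2)/∂y = -6*y
  coefficient of dx ∧ dz: ∂f_3/∂x - ∂f_1/∂z = ∂(x^2 + x*z - 3*y^2)/∂x - ∂(3*y^2)/∂z = 2*x + z
  coefficient of dy ∧ dz: ∂f_3/∂y - ∂f_2/∂z = ∂(x^2 + x*z - 3*y^2)/∂y - ∂(-z^2)/∂z = -6*y + 2*z
Assembling: d(omega) = (-6*y) dx ∧ dy + (2*x + z) dx ∧ dz + (-6*y + 2*z) dy ∧ dz.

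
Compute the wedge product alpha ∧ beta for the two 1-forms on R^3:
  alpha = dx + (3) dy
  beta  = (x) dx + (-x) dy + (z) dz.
alpha ∧ beta = (-4*x) dx ∧ dy + (z) dx ∧ dz + (3*z) dy ∧ dz

Distribute the wedge, using dx_i ∧ dx_j = -dx_j ∧ dx_i and dx_i ∧ dx_i = 0. For each pair (i, j) with i < j, the coefficient of dx_i ∧ dx_j in alpha ∧ beta is (alpha_i * beta_j - alpha_j * beta_i). Collecting: alpha ∧ beta = (-4*x) dx ∧ dy + (z) dx ∧ dz + (3*z) dy ∧ dz.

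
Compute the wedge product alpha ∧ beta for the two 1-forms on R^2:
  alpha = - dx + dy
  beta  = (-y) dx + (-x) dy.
alpha ∧ beta = (x + y) dx ∧ dy

Distribute the wedge, using dx_i ∧ dx_j = -dx_j ∧ dx_i and dx_i ∧ dx_i = 0. For each pair (i, j) with i < j, the coefficient of dx_i ∧ dx_j in alpha ∧ beta is (alpha_i * beta_j - alpha_j * beta_i). Collecting: alpha ∧ beta = (x + y) dx ∧ dy.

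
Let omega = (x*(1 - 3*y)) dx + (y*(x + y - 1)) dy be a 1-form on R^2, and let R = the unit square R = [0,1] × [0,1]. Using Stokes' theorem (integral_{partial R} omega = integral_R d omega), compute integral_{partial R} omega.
integral_(partial R) omega = 2

Stokes: integral_partial_R omega = integral_R d omega with d omega = (∂Q/∂x - ∂P/∂y) dx ∧ dy.
  ∂Q/∂x = y
  ∂P/∂y = -3*x
  integrand = ∂Q/∂x - ∂P/∂y = 3*x + y.
Integrating over R: integral_0^1 integral_0^1 (3*x + y) dx dy = 2.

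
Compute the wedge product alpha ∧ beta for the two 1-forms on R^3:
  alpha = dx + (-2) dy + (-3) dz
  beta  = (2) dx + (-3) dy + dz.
alpha ∧ beta = (1) dx ∧ dy + (7) dx ∧ dz + (-11) dy ∧ dz

Distribute the wedge, using dx_i ∧ dx_j = -dx_j ∧ dx_i and dx_i ∧ dx_i = 0. For each pair (i, j) with i < j, the coefficient of dx_i ∧ dx_j in alpha ∧ beta is (alpha_i * beta_j - alpha_j * beta_i). Collecting: alpha ∧ beta = (1) dx ∧ dy + (7) dx ∧ dz + (-11) dy ∧ dz.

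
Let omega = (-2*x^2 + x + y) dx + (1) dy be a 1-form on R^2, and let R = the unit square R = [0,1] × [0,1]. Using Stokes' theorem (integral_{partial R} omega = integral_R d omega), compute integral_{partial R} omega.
integral_(partial R) omega = -1

Stokes: integral_partial_R omega = integral_R d omega with d omega = (∂Q/∂x - ∂P/∂y) dx ∧ dy.
  ∂Q/∂x = 0
  ∂P/∂y = 1
  integrand = ∂Q/∂x - ∂P/∂y = -1.
Integrating over R: integral_0^1 integral_0^1 (-1) dx dy = -1.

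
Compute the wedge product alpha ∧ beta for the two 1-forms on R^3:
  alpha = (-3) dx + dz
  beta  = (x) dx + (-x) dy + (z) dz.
alpha ∧ beta = (3*x) dx ∧ dy + (-x - 3*z) dx ∧ dz + (x) dy ∧ dz

Distribute the wedge, using dx_i ∧ dx_j = -dx_j ∧ dx_i and dx_i ∧ dx_i = 0. For each pair (i, j) with i < j, the coefficient of dx_i ∧ dx_j in alpha ∧ beta is (alpha_i * beta_j - alpha_j * beta_i). Collecting: alpha ∧ beta = (3*x) dx ∧ dy + (-x - 3*z) dx ∧ dz + (x) dy ∧ dz.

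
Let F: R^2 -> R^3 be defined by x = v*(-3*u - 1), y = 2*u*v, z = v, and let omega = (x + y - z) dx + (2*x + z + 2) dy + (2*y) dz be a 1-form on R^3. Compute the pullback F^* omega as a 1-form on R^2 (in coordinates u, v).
F^* omega = (v*(-9*u*v + 4*v + 4)) du + (-9*u^2*v + 9*u*v + 4*u + 2*v) dv

Using F^*(f dg) = (f ∘ F) d(g ∘ F), substitute each coordinate x_i by F_i(u, v) in f_i, and replace dx_i by d F_i = (∂F_i/∂u) du + (∂F_i/∂v) dv.
  For the x component: f_1(F) = v*(-u - 2); d F_1 = (-3*v) du + (-3*u - 1) dv
  For the y component: f_2(F) = -6*u*v - v + 2; d F_2 = (2*v) du + (2*u) dv
  For the z component: f_3(F) = 4*u*v; d F_3 = (0) du + (1) dv
Combining and collecting du, dv coefficients:
  coeff of du: v*(-9*u*v + 4*v + 4)
  coeff of dv: -9*u^2*v + 9*u*v + 4*u + 2*v
F^* omega = (v*(-9*u*v + 4*v + 4)) du + (-9*u^2*v + 9*u*v + 4*u + 2*v) dv.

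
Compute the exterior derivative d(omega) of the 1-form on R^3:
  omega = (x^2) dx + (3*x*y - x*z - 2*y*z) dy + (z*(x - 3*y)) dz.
d(omega) = (3*y - z) dx ∧ dy + (z) dx ∧ dz + (x + 2*y - 3*z) dy ∧ dz

For a 1-form omega = sum_i f_i dx_i, the exterior derivative is
  d(omega) = sum_{i < j} (∂f_j/∂x_i - ∂f_i/∂x_j) dx_i ∧ dx_j.
  coefficient of dx ∧ dy: ∂f_2/∂x - ∂f_1/∂y = ∂(3*x*y - x*z - 2*y*z)/∂x - ∂(x^2)/∂y = 3*y - z
  coefficient of dx ∧ dz: ∂f_3/∂x - ∂f_1/∂z = ∂(z*(x - 3*y))/∂x - ∂(x^2)/∂z = z
  coefficient of dy ∧ dz: ∂f_3/∂y - ∂f_2/∂z = ∂(z*(x - 3*y))/∂y - ∂(3*x*y - x*z - 2*y*z)/∂z = x + 2*y - 3*z
Assembling: d(omega) = (3*y - z) dx ∧ dy + (z) dx ∧ dz + (x + 2*y - 3*z) dy ∧ dz.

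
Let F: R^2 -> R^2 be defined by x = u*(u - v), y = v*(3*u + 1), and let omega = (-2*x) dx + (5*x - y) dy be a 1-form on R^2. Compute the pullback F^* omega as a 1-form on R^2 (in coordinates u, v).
F^* omega = (-4*u^3 + 21*u^2*v - 26*u*v^2 - 3*v^2) du + (17*u^3 - 26*u^2*v + 5*u^2 - 11*u*v - v) dv

Using F^*(f dg) = (f ∘ F) d(g ∘ F), substitute each coordinate x_i by F_i(u, v) in f_i, and replace dx_i by d F_i = (∂F_i/∂u) du + (∂F_i/∂v) dv.
  For the x component: f_1(F) = 2*u*(-u + v); d F_1 = (2*u - v) du + (-u) dv
  For the y component: f_2(F) = 5*u^2 - 8*u*v - v; d F_2 = (3*v) du + (3*u + 1) dv
Combining and collecting du, dv coefficients:
  coeff of du: -4*u^3 + 21*u^2*v - 26*u*v^2 - 3*v^2
  coeff of dv: 17*u^3 - 26*u^2*v + 5*u^2 - 11*u*v - v
F^* omega = (-4*u^3 + 21*u^2*v - 26*u*v^2 - 3*v^2) du + (17*u^3 - 26*u^2*v + 5*u^2 - 11*u*v - v) dv.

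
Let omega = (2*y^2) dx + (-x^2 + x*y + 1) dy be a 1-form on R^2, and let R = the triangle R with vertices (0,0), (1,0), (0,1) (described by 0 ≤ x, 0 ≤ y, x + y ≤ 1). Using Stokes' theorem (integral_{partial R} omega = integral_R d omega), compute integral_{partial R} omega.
integral_(partial R) omega = -5/6

Stokes: integral_partial_R omega = integral_R d omega with d omega = (∂Q/∂x - ∂P/∂y) dx ∧ dy.
  ∂Q/∂x = -2*x + y
  ∂P/∂y = 4*y
  integrand = ∂Q/∂x - ∂P/∂y = -2*x - 3*y.
Integrating over R: integral_0^1 integral_0^{1-x} (-2*x - 3*y) dy dx = -5/6.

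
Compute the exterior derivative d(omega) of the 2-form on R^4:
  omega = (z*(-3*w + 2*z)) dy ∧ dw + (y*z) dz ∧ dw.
d(omega) = (3*w - 3*z) dy ∧ dz ∧ dw

For a 2-form omega = sum_{i<j} g_{ij} dx_i ∧ dx_j, the exterior derivative is
  d(omega) = sum_{i<j} d(g_{ij}) ∧ dx_i ∧ dx_j = sum_{i<j, k} (∂g_{ij}/∂x_k) dx_k ∧ dx_i ∧ dx_j.
Expand each term, using dx_k ∧ dx_i ∧ dx_j = sgn(permutation) dx_{(a)} ∧ dx_{(b)} ∧ dx_{(c)} with (a < b < c) sorted:
  d(z*(-3*w + 2*z)) includes (∂/∂z)(z*(-3*w + 2*z)) dz = (-3*w + 4*z) dz, which multiplied by dy ∧ dw gives (3*w - 4*z) dy ∧ dz ∧ dw
  d(y*z) includes (∂/∂y)(y*z) dy = (z) dy, which multiplied by dz ∧ dw gives (z) dy ∧ dz ∧ dw
Collecting like 3-forms: d(omega) = (3*w - 3*z) dy ∧ dz ∧ dw.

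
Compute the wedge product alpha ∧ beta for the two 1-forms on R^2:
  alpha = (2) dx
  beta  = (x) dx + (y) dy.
alpha ∧ beta = (2*y) dx ∧ dy

Distribute the wedge, using dx_i ∧ dx_j = -dx_j ∧ dx_i and dx_i ∧ dx_i = 0. For each pair (i, j) with i < j, the coefficient of dx_i ∧ dx_j in alpha ∧ beta is (alpha_i * beta_j - alpha_j * beta_i). Collecting: alpha ∧ beta = (2*y) dx ∧ dy.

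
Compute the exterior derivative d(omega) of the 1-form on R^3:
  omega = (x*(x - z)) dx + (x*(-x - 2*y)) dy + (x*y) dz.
d(omega) = (-2*x - 2*y) dx ∧ dy + (x + y) dx ∧ dz + (x) dy ∧ dz

For a 1-form omega = sum_i f_i dx_i, the exterior derivative is
  d(omega) = sum_{i < j} (∂f_j/∂x_i - ∂f_i/∂x_j) dx_i ∧ dx_j.
  coefficient of dx ∧ dy: ∂f_2/∂x - ∂f_1/∂y = ∂(x*(-x - 2*y))/∂x - ∂(x*(x - z))/∂y = -2*x - 2*y
  coefficient of dx ∧ dz: ∂f_3/∂x - ∂f_1/∂z = ∂(x*y)/∂x - ∂(x*(x - z))/∂z = x + y
  coefficient of dy ∧ dz: ∂f_3/∂y - ∂f_2/∂z = ∂(x*y)/∂y - ∂(x*(-x - 2*y))/∂z = x
Assembling: d(omega) = (-2*x - 2*y) dx ∧ dy + (x + y) dx ∧ dz + (x) dy ∧ dz.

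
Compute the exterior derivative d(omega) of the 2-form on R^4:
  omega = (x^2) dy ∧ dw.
d(omega) = (2*x) dx ∧ dy ∧ dw

For a 2-form omega = sum_{i<j} g_{ij} dx_i ∧ dx_j, the exterior derivative is
  d(omega) = sum_{i<j} d(g_{ij}) ∧ dx_i ∧ dx_j = sum_{i<j, k} (∂g_{ij}/∂x_k) dx_k ∧ dx_i ∧ dx_j.
Expand each term, using dx_k ∧ dx_i ∧ dx_j = sgn(permutation) dx_{(a)} ∧ dx_{(b)} ∧ dx_{(c)} with (a < b < c) sorted:
  d(x^2) includes (∂/∂x)(x^2) dx = (2*x) dx, which multiplied by dy ∧ dw gives (2*x) dx ∧ dy ∧ dw
Collecting like 3-forms: d(omega) = (2*x) dx ∧ dy ∧ dw.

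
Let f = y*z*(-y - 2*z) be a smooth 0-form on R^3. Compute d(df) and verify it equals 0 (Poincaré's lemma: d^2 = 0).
d(df) = 0

Step 1: df = sum_i (∂f/∂x_i) dx_i = (0) dx + (2*z*(-y - z)) dy + (y*(-y - 4*z)) dz.
Step 2: Apply d again. Using the 1-form formula, the coefficient of dx ∧ dy in d(df) is ∂^2 f/∂x ∂y - ∂^2 f/∂y ∂x = (0) - (0) = 0 (equality of mixed partials for smooth f).
Similarly for dx ∧ dz and dy ∧ dz — all coefficients vanish. So d(df) = 0.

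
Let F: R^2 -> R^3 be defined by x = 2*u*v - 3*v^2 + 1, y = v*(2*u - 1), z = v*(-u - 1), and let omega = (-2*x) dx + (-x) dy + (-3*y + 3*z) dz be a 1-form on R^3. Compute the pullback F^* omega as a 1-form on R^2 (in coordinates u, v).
F^* omega = (3*v*(-u*v + 6*v^2 - 2)) du + (-3*u^2*v + 42*u*v^2 + 11*u*v - 6*u - 36*v^3 - 3*v^2 + 12*v + 1) dv

Using F^*(f dg) = (f ∘ F) d(g ∘ F), substitute each coordinate x_i by F_i(u, v) in f_i, and replace dx_i by d F_i = (∂F_i/∂u) du + (∂F_i/∂v) dv.
  For the x component: f_1(F) = -4*u*v + 6*v^2 - 2; d F_1 = (2*v) du + (2*u - 6*v) dv
  For the y component: f_2(F) = -2*u*v + 3*v^2 - 1; d F_2 = (2*v) du + (2*u - 1) dv
  For the z component: f_3(F) = -9*u*v; d F_3 = (-v) du + (-u - 1) dv
Combining and collecting du, dv coefficients:
  coeff of du: 3*v*(-u*v + 6*v^2 - 2)
  coeff of dv: -3*u^2*v + 42*u*v^2 + 11*u*v - 6*u - 36*v^3 - 3*v^2 + 12*v + 1
F^* omega = (3*v*(-u*v + 6*v^2 - 2)) du + (-3*u^2*v + 42*u*v^2 + 11*u*v - 6*u - 36*v^3 - 3*v^2 + 12*v + 1) dv.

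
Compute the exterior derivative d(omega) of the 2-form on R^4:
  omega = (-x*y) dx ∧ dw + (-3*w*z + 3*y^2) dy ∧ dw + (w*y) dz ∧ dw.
d(omega) = (x) dx ∧ dy ∧ dw + (4*w) dy ∧ dz ∧ dw

For a 2-form omega = sum_{i<j} g_{ij} dx_i ∧ dx_j, the exterior derivative is
  d(omega) = sum_{i<j} d(g_{ij}) ∧ dx_i ∧ dx_j = sum_{i<j, k} (∂g_{ij}/∂x_k) dx_k ∧ dx_i ∧ dx_j.
Expand each term, using dx_k ∧ dx_i ∧ dx_j = sgn(permutation) dx_{(a)} ∧ dx_{(b)} ∧ dx_{(c)} with (a < b < c) sorted:
  d(-x*y) includes (∂/∂y)(-x*y) dy = (-x) dy, which multiplied by dx ∧ dw gives (x) dx ∧ dy ∧ dw
  d(-3*w*z + 3*y^2) includes (∂/∂z)(-3*w*z + 3*y^2) dz = (-3*w) dz, which multiplied by dy ∧ dw gives (3*w) dy ∧ dz ∧ dw
  d(w*y) includes (∂/∂y)(w*y) dy = (w) dy, which multiplied by dz ∧ dw gives (w) dy ∧ dz ∧ dw
Collecting like 3-forms: d(omega) = (x) dx ∧ dy ∧ dw + (4*w) dy ∧ dz ∧ dw.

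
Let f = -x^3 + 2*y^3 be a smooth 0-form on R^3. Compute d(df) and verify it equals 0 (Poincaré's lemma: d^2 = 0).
d(df) = 0

Step 1: df = sum_i (∂f/∂x_i) dx_i = (-3*x^2) dx + (6*y^2) dy + (0) dz.
Step 2: Apply d again. Using the 1-form formula, the coefficient of dx ∧ dy in d(df) is ∂^2 f/∂x ∂y - ∂^2 f/∂y ∂x = (0) - (0) = 0 (equality of mixed partials for smooth f).
Similarly for dx ∧ dz and dy ∧ dz — all coefficients vanish. So d(df) = 0.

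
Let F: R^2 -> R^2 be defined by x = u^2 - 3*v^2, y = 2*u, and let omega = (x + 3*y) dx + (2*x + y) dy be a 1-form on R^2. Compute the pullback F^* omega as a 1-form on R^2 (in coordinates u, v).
F^* omega = (2*u^3 + 16*u^2 - 6*u*v^2 + 4*u - 12*v^2) du + (6*v*(-u^2 - 6*u + 3*v^2)) dv

Using F^*(f dg) = (f ∘ F) d(g ∘ F), substitute each coordinate x_i by F_i(u, v) in f_i, and replace dx_i by d F_i = (∂F_i/∂u) du + (∂F_i/∂v) dv.
  For the x component: f_1(F) = u^2 + 6*u - 3*v^2; d F_1 = (2*u) du + (-6*v) dv
  For the y component: f_2(F) = 2*u^2 + 2*u - 6*v^2; d F_2 = (2) du + (0) dv
Combining and collecting du, dv coefficients:
  coeff of du: 2*u^3 + 16*u^2 - 6*u*v^2 + 4*u - 12*v^2
  coeff of dv: 6*v*(-u^2 - 6*u + 3*v^2)
F^* omega = (2*u^3 + 16*u^2 - 6*u*v^2 + 4*u - 12*v^2) du + (6*v*(-u^2 - 6*u + 3*v^2)) dv.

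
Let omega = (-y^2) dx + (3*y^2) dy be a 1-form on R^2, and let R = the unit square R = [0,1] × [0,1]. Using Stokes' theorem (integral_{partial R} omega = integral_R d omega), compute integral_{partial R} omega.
integral_(partial R) omega = 1

Stokes: integral_partial_R omega = integral_R d omega with d omega = (∂Q/∂x - ∂P/∂y) dx ∧ dy.
  ∂Q/∂x = 0
  ∂P/∂y = -2*y
  integrand = ∂Q/∂x - ∂P/∂y = 2*y.
Integrating over R: integral_0^1 integral_0^1 (2*y) dx dy = 1.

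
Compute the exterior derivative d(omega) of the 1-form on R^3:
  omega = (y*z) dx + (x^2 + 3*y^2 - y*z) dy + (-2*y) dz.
d(omega) = (2*x - z) dx ∧ dy + (-y) dx ∧ dz + (y - 2) dy ∧ dz

For a 1-form omega = sum_i f_i dx_i, the exterior derivative is
  d(omega) = sum_{i < j} (∂f_j/∂x_i - ∂f_i/∂x_j) dx_i ∧ dx_j.
  coefficient of dx ∧ dy: ∂f_2/∂x - ∂f_1/∂y = ∂(x^2 + 3*y^2 - y*z)/∂x - ∂(y*z)/∂y = 2*x - z
  coefficient of dx ∧ dz: ∂f_3/∂x - ∂f_1/∂z = ∂(-2*y)/∂x - ∂(y*z)/∂z = -y
  coefficient of dy ∧ dz: ∂f_3/∂y - ∂f_2/∂z = ∂(-2*y)/∂y - ∂(x^2 + 3*y^2 - y*z)/∂z = y - 2
Assembling: d(omega) = (2*x - z) dx ∧ dy + (-y) dx ∧ dz + (y - 2) dy ∧ dz.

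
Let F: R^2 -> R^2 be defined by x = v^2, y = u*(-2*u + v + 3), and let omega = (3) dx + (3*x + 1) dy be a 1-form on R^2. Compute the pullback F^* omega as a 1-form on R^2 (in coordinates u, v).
F^* omega = (-12*u*v^2 - 4*u + 3*v^3 + 9*v^2 + v + 3) du + (3*u*v^2 + u + 6*v) dv

Using F^*(f dg) = (f ∘ F) d(g ∘ F), substitute each coordinate x_i by F_i(u, v) in f_i, and replace dx_i by d F_i = (∂F_i/∂u) du + (∂F_i/∂v) dv.
  For the x component: f_1(F) = 3; d F_1 = (0) du + (2*v) dv
  For the y component: f_2(F) = 3*v^2 + 1; d F_2 = (-4*u + v + 3) du + (u) dv
Combining and collecting du, dv coefficients:
  coeff of du: -12*u*v^2 - 4*u + 3*v^3 + 9*v^2 + v + 3
  coeff of dv: 3*u*v^2 + u + 6*v
F^* omega = (-12*u*v^2 - 4*u + 3*v^3 + 9*v^2 + v + 3) du + (3*u*v^2 + u + 6*v) dv.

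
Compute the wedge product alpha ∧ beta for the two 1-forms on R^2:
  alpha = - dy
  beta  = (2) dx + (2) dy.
alpha ∧ beta = (2) dx ∧ dy

Distribute the wedge, using dx_i ∧ dx_j = -dx_j ∧ dx_i and dx_i ∧ dx_i = 0. For each pair (i, j) with i < j, the coefficient of dx_i ∧ dx_j in alpha ∧ beta is (alpha_i * beta_j - alpha_j * beta_i). Collecting: alpha ∧ beta = (2) dx ∧ dy.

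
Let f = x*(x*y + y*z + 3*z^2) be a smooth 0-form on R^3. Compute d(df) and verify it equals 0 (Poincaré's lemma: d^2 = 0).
d(df) = 0

Step 1: df = sum_i (∂f/∂x_i) dx_i = (2*x*y + y*z + 3*z^2) dx + (x*(x + z)) dy + (x*(y + 6*z)) dz.
Step 2: Apply d again. Using the 1-form formula, the coefficient of dx ∧ dy in d(df) is ∂^2 f/∂x ∂y - ∂^2 f/∂y ∂x = (2*x + z) - (2*x + z) = 0 (equality of mixed partials for smooth f).
Similarly for dx ∧ dz and dy ∧ dz — all coefficients vanish. So d(df) = 0.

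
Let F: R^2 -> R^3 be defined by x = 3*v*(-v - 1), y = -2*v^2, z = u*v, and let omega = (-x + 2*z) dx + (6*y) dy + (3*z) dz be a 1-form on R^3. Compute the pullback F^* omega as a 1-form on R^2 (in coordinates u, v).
F^* omega = (3*u*v^2) du + (3*v*(u^2 - 4*u*v - 2*u + 10*v^2 - 9*v - 3)) dv

Using F^*(f dg) = (f ∘ F) d(g ∘ F), substitute each coordinate x_i by F_i(u, v) in f_i, and replace dx_i by d F_i = (∂F_i/∂u) du + (∂F_i/∂v) dv.
  For the x component: f_1(F) = v*(2*u + 3*v + 3); d F_1 = (0) du + (-6*v - 3) dv
  For the y component: f_2(F) = -12*v^2; d F_2 = (0) du + (-4*v) dv
  For the z component: f_3(F) = 3*u*v; d F_3 = (v) du + (u) dv
Combining and collecting du, dv coefficients:
  coeff of du: 3*u*v^2
  coeff of dv: 3*v*(u^2 - 4*u*v - 2*u + 10*v^2 - 9*v - 3)
F^* omega = (3*u*v^2) du + (3*v*(u^2 - 4*u*v - 2*u + 10*v^2 - 9*v - 3)) dv.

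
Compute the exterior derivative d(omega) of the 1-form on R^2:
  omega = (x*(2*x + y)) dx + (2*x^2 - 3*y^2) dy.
d(omega) = (3*x) dx ∧ dy

For a 1-form omega = sum_i f_i dx_i, the exterior derivative is
  d(omega) = sum_{i < j} (∂f_j/∂x_i - ∂f_i/∂x_j) dx_i ∧ dx_j.
  coefficient of dx ∧ dy: ∂f_2/∂x - ∂f_1/∂y = ∂(2*x^2 - 3*y^2)/∂x - ∂(x*(2*x + y))/∂y = 3*x
Assembling: d(omega) = (3*x) dx ∧ dy.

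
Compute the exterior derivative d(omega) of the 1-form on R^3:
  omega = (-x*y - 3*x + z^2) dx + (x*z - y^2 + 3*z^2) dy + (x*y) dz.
d(omega) = (x + z) dx ∧ dy + (y - 2*z) dx ∧ dz + (-6*z) dy ∧ dz

For a 1-form omega = sum_i f_i dx_i, the exterior derivative is
  d(omega) = sum_{i < j} (∂f_j/∂x_i - ∂f_i/∂x_j) dx_i ∧ dx_j.
  coefficient of dx ∧ dy: ∂f_2/∂x - ∂f_1/∂y = ∂(x*z - y^2 + 3*z^2)/∂x - ∂(-x*y - 3*x + z^2)/∂y = x + z
  coefficient of dx ∧ dz: ∂f_3/∂x - ∂f_1/∂z = ∂(x*y)/∂x - ∂(-x*y - 3*x + z^2)/∂z = y - 2*z
  coefficient of dy ∧ dz: ∂f_3/∂y - ∂f_2/∂z = ∂(x*y)/∂y - ∂(x*z - y^2 + 3*z^2)/∂z = -6*z
Assembling: d(omega) = (x + z) dx ∧ dy + (y - 2*z) dx ∧ dz + (-6*z) dy ∧ dz.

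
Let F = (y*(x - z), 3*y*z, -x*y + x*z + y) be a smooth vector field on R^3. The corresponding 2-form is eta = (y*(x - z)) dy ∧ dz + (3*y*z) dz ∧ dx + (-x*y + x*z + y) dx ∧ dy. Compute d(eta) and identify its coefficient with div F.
d(eta) = (x + y + 3*z) dx ∧ dy ∧ dz; div F = x + y + 3*z

For a 2-form in R^3 of the form above, applying d gives a 3-form with coefficient ∂P/∂x + ∂Q/∂y + ∂R/∂z:
  ∂P/∂x = y
  ∂Q/∂y = 3*z
  ∂R/∂z = x
Sum = x + y + 3*z, which is exactly div F.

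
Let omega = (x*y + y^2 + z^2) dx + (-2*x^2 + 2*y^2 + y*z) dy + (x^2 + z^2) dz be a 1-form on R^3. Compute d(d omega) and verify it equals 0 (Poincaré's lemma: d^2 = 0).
d(d omega) = 0

Step 1: d omega = sum_{i<j} (∂f_j/∂x_i - ∂f_i/∂x_j) dx_i ∧ dx_j:
  coeff of dx ∧ dy: -5*x - 2*y
  coeff of dx ∧ dz: 2*x - 2*z
  coeff of dy ∧ dz: -y
Step 2: Apply d again to each 2-form coefficient. The only possible 3-form in R^3 is dx ∧ dy ∧ dz, with coefficient
  ∂(coeff of dy∧dz)/∂x - ∂(coeff of dx∧dz)/∂y + ∂(coeff of dx∧dy)/∂z
  = ∂/∂x (-y) - ∂/∂y (2*x - 2*z) + ∂/∂z (-5*x - 2*y).
Each of these terms simplifies to sums of mixed partials that cancel in pairs. The result is 0 (by equality of mixed partials for smooth functions — Schwarz / Clairaut).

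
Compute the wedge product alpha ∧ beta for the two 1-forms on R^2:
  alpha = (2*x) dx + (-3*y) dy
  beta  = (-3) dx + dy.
alpha ∧ beta = (2*x - 9*y) dx ∧ dy

Distribute the wedge, using dx_i ∧ dx_j = -dx_j ∧ dx_i and dx_i ∧ dx_i = 0. For each pair (i, j) with i < j, the coefficient of dx_i ∧ dx_j in alpha ∧ beta is (alpha_i * beta_j - alpha_j * beta_i). Collecting: alpha ∧ beta = (2*x - 9*y) dx ∧ dy.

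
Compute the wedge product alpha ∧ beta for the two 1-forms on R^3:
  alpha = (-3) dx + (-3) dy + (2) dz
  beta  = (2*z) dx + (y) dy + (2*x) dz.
alpha ∧ beta = (-3*y + 6*z) dx ∧ dy + (-6*x - 4*z) dx ∧ dz + (-6*x - 2*y) dy ∧ dz

Distribute the wedge, using dx_i ∧ dx_j = -dx_j ∧ dx_i and dx_i ∧ dx_i = 0. For each pair (i, j) with i < j, the coefficient of dx_i ∧ dx_j in alpha ∧ beta is (alpha_i * beta_j - alpha_j * beta_i). Collecting: alpha ∧ beta = (-3*y + 6*z) dx ∧ dy + (-6*x - 4*z) dx ∧ dz + (-6*x - 2*y) dy ∧ dz.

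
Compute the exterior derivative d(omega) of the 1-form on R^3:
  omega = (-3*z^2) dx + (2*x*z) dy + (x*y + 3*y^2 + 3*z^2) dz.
d(omega) = (2*z) dx ∧ dy + (y + 6*z) dx ∧ dz + (-x + 6*y) dy ∧ dz

For a 1-form omega = sum_i f_i dx_i, the exterior derivative is
  d(omega) = sum_{i < j} (∂f_j/∂x_i - ∂f_i/∂x_j) dx_i ∧ dx_j.
  coefficient of dx ∧ dy: ∂f_2/∂x - ∂f_1/∂y = ∂(2*x*z)/∂x - ∂(-3*z^2)/∂y = 2*z
  coefficient of dx ∧ dz: ∂f_3/∂x - ∂f_1/∂z = ∂(x*y + 3*y^2 + 3*z^2)/∂x - ∂(-3*z^2)/∂z = y + 6*z
  coefficient of dy ∧ dz: ∂f_3/∂y - ∂f_2/∂z = ∂(x*y + 3*y^2 + 3*z^2)/∂y - ∂(2*x*z)/∂z = -x + 6*y
Assembling: d(omega) = (2*z) dx ∧ dy + (y + 6*z) dx ∧ dz + (-x + 6*y) dy ∧ dz.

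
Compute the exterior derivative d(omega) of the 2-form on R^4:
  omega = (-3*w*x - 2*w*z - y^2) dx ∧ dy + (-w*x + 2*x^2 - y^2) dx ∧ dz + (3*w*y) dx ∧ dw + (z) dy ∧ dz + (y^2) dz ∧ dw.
d(omega) = (-2*w + 2*y) dx ∧ dy ∧ dz + (-3*w - 3*x - 2*z) dx ∧ dy ∧ dw + (-x) dx ∧ dz ∧ dw + (2*y) dy ∧ dz ∧ dw

For a 2-form omega = sum_{i<j} g_{ij} dx_i ∧ dx_j, the exterior derivative is
  d(omega) = sum_{i<j} d(g_{ij}) ∧ dx_i ∧ dx_j = sum_{i<j, k} (∂g_{ij}/∂x_k) dx_k ∧ dx_i ∧ dx_j.
Expand each term, using dx_k ∧ dx_i ∧ dx_j = sgn(permutation) dx_{(a)} ∧ dx_{(b)} ∧ dx_{(c)} with (a < b < c) sorted:
  d(-3*w*x - 2*w*z - y^2) includes (∂/∂z)(-3*w*x - 2*w*z - y^2) dz = (-2*w) dz, which multiplied by dx ∧ dy gives (-2*w) dx ∧ dy ∧ dz
  d(-3*w*x - 2*w*z - y^2) includes (∂/∂w)(-3*w*x - 2*w*z - y^2) dw = (-3*x - 2*z) dw, which multiplied by dx ∧ dy gives (-3*x - 2*z) dx ∧ dy ∧ dw
  d(-w*x + 2*x^2 - y^2) includes (∂/∂y)(-w*x + 2*x^2 - y^2) dy = (-2*y) dy, which multiplied by dx ∧ dz gives (2*y) dx ∧ dy ∧ dz
  d(-w*x + 2*x^2 - y^2) includes (∂/∂w)(-w*x + 2*x^2 - y^2) dw = (-x) dw, which multiplied by dx ∧ dz gives (-x) dx ∧ dz ∧ dw
  d(3*w*y) includes (∂/∂y)(3*w*y) dy = (3*w) dy, which multiplied by dx ∧ dw gives (-3*w) dx ∧ dy ∧ dw
  d(y^2) includes (∂/∂y)(y^2) dy = (2*y) dy, which multiplied by dz ∧ dw gives (2*y) dy ∧ dz ∧ dw
Collecting like 3-forms: d(omega) = (-2*w + 2*y) dx ∧ dy ∧ dz + (-3*w - 3*x - 2*z) dx ∧ dy ∧ dw + (-x) dx ∧ dz ∧ dw + (2*y) dy ∧ dz ∧ dw.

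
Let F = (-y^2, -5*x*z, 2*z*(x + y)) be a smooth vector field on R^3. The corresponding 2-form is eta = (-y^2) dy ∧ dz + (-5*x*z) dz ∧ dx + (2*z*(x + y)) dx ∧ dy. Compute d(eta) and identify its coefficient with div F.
d(eta) = (2*x + 2*y) dx ∧ dy ∧ dz; div F = 2*x + 2*y

For a 2-form in R^3 of the form above, applying d gives a 3-form with coefficient ∂P/∂x + ∂Q/∂y + ∂R/∂z:
  ∂P/∂x = 0
  ∂Q/∂y = 0
  ∂R/∂z = 2*x + 2*y
Sum = 2*x + 2*y, which is exactly div F.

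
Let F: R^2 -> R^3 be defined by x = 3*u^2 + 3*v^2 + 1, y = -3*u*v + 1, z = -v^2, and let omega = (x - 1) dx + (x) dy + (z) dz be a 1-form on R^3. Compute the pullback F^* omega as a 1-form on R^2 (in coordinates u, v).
F^* omega = (18*u^3 - 9*u^2*v + 18*u*v^2 - 9*v^3 - 3*v) du + (-9*u^3 + 18*u^2*v - 9*u*v^2 - 3*u + 20*v^3) dv

Using F^*(f dg) = (f ∘ F) d(g ∘ F), substitute each coordinate x_i by F_i(u, v) in f_i, and replace dx_i by d F_i = (∂F_i/∂u) du + (∂F_i/∂v) dv.
  For the x component: f_1(F) = 3*u^2 + 3*v^2; d F_1 = (6*u) du + (6*v) dv
  For the y component: f_2(F) = 3*u^2 + 3*v^2 + 1; d F_2 = (-3*v) du + (-3*u) dv
  For the z component: f_3(F) = -v^2; d F_3 = (0) du + (-2*v) dv
Combining and collecting du, dv coefficients:
  coeff of du: 18*u^3 - 9*u^2*v + 18*u*v^2 - 9*v^3 - 3*v
  coeff of dv: -9*u^3 + 18*u^2*v - 9*u*v^2 - 3*u + 20*v^3
F^* omega = (18*u^3 - 9*u^2*v + 18*u*v^2 - 9*v^3 - 3*v) du + (-9*u^3 + 18*u^2*v - 9*u*v^2 - 3*u + 20*v^3) dv.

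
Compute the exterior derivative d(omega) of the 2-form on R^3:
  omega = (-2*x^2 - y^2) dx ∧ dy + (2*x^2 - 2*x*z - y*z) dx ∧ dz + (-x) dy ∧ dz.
d(omega) = (z - 1) dx ∧ dy ∧ dz

For a 2-form omega = sum_{i<j} g_{ij} dx_i ∧ dx_j, the exterior derivative is
  d(omega) = sum_{i<j} d(g_{ij}) ∧ dx_i ∧ dx_j = sum_{i<j, k} (∂g_{ij}/∂x_k) dx_k ∧ dx_i ∧ dx_j.
Expand each term, using dx_k ∧ dx_i ∧ dx_j = sgn(permutation) dx_{(a)} ∧ dx_{(b)} ∧ dx_{(c)} with (a < b < c) sorted:
  d(2*x^2 - 2*x*z - y*z) includes (∂/∂y)(2*x^2 - 2*x*z - y*z) dy = (-z) dy, which multiplied by dx ∧ dz gives (z) dx ∧ dy ∧ dz
  d(-x) includes (∂/∂x)(-x) dx = (-1) dx, which multiplied by dy ∧ dz gives (-1) dx ∧ dy ∧ dz
Collecting like 3-forms: d(omega) = (z - 1) dx ∧ dy ∧ dz.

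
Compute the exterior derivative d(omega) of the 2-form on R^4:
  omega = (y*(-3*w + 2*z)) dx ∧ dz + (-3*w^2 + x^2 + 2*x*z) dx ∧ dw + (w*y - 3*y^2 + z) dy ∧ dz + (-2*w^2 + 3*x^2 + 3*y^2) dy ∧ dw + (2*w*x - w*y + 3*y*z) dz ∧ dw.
d(omega) = (3*w - 2*z) dx ∧ dy ∧ dz + (2*w - 2*x - 3*y) dx ∧ dz ∧ dw + (-w + y + 3*z) dy ∧ dz ∧ dw + (6*x) dx ∧ dy ∧ dw

For a 2-form omega = sum_{i<j} g_{ij} dx_i ∧ dx_j, the exterior derivative is
  d(omega) = sum_{i<j} d(g_{ij}) ∧ dx_i ∧ dx_j = sum_{i<j, k} (∂g_{ij}/∂x_k) dx_k ∧ dx_i ∧ dx_j.
Expand each term, using dx_k ∧ dx_i ∧ dx_j = sgn(permutation) dx_{(a)} ∧ dx_{(b)} ∧ dx_{(c)} with (a < b < c) sorted:
  d(y*(-3*w + 2*z)) includes (∂/∂y)(y*(-3*w + 2*z)) dy = (-3*w + 2*z) dy, which multiplied by dx ∧ dz gives (3*w - 2*z) dx ∧ dy ∧ dz
  d(y*(-3*w + 2*z)) includes (∂/∂w)(y*(-3*w + 2*z)) dw = (-3*y) dw, which multiplied by dx ∧ dz gives (-3*y) dx ∧ dz ∧ dw
  d(-3*w^2 + x^2 + 2*x*z) includes (∂/∂z)(-3*w^2 + x^2 + 2*x*z) dz = (2*x) dz, which multiplied by dx ∧ dw gives (-2*x) dx ∧ dz ∧ dw
  d(w*y - 3*y^2 + z) includes (∂/∂w)(w*y - 3*y^2 + z) dw = (y) dw, which multiplied by dy ∧ dz gives (y) dy ∧ dz ∧ dw
  d(-2*w^2 + 3*x^2 + 3*y^2) includes (∂/∂x)(-2*w^2 + 3*x^2 + 3*y^2) dx = (6*x) dx, which multiplied by dy ∧ dw gives (6*x) dx ∧ dy ∧ dw
  d(2*w*x - w*y + 3*y*z) includes (∂/∂x)(2*w*x - w*y + 3*y*z) dx = (2*w) dx, which multiplied by dz ∧ dw gives (2*w) dx ∧ dz ∧ dw
  d(2*w*x - w*y + 3*y*z) includes (∂/∂y)(2*w*x - w*y + 3*y*z) dy = (-w + 3*z) dy, which multiplied by dz ∧ dw gives (-w + 3*z) dy ∧ dz ∧ dw
Collecting like 3-forms: d(omega) = (3*w - 2*z) dx ∧ dy ∧ dz + (2*w - 2*x - 3*y) dx ∧ dz ∧ dw + (-w + y + 3*z) dy ∧ dz ∧ dw + (6*x) dx ∧ dy ∧ dw.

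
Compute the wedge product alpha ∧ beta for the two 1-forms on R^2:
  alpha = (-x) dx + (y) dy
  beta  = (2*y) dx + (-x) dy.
alpha ∧ beta = (x^2 - 2*y^2) dx ∧ dy

Distribute the wedge, using dx_i ∧ dx_j = -dx_j ∧ dx_i and dx_i ∧ dx_i = 0. For each pair (i, j) with i < j, the coefficient of dx_i ∧ dx_j in alpha ∧ beta is (alpha_i * beta_j - alpha_j * beta_i). Collecting: alpha ∧ beta = (x^2 - 2*y^2) dx ∧ dy.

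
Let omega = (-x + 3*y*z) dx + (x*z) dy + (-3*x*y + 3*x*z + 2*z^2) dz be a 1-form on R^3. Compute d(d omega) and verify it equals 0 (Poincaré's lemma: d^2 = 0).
d(d omega) = 0

Step 1: d omega = sum_{i<j} (∂f_j/∂x_i - ∂f_i/∂x_j) dx_i ∧ dx_j:
  coeff of dx ∧ dy: -2*z
  coeff of dx ∧ dz: -6*y + 3*z
  coeff of dy ∧ dz: -4*x
Step 2: Apply d again to each 2-form coefficient. The only possible 3-form in R^3 is dx ∧ dy ∧ dz, with coefficient
  ∂(coeff of dy∧dz)/∂x - ∂(coeff of dx∧dz)/∂y + ∂(coeff of dx∧dy)/∂z
  = ∂/∂x (-4*x) - ∂/∂y (-6*y + 3*z) + ∂/∂z (-2*z).
Each of these terms simplifies to sums of mixed partials that cancel in pairs. The result is 0 (by equality of mixed partials for smooth functions — Schwarz / Clairaut).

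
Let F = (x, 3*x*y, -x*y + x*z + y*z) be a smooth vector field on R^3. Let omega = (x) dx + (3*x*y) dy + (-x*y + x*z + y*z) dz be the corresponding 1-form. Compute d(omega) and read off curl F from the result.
d(omega) = (-x + z) dy ∧ dz + (y - z) dz ∧ dx + (3*y) dx ∧ dy; curl F = (-x + z, y - z, 3*y)

d omega = sum_{i<j} (∂f_j/∂x_i - ∂f_i/∂x_j) dx_i ∧ dx_j. Under the identification (dy ∧ dz, dz ∧ dx, dx ∧ dy) ↔ (e_x, e_y, e_z), the coefficients are exactly the components of curl F. Compute:
  ∂R/∂y - ∂Q/∂z = (-x + z) - (0) = -x + z
  ∂P/∂z - ∂R/∂x = (0) - (-y + z) = y - z
  ∂Q/∂x - ∂P/∂y = (3*y) - (0) = 3*y.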